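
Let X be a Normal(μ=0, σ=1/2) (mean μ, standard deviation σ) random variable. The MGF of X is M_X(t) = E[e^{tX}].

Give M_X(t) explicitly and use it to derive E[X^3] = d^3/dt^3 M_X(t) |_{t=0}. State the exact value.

M_X(t) = e^(t^2/8)
D^3[M](t) = t^3*e^(t^2/8)/64 + 3*t*e^(t^2/8)/16

E[X^3] = D^3[M](0) = 0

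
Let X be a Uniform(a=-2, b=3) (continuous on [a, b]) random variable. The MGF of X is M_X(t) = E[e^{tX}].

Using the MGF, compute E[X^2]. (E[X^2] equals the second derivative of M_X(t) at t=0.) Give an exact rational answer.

E[X^2] = D^2[M](0) = 7/3

M_X(t) = (e^(3*t) - e^(-2*t))/(5*t)
D^2[M](t) = (9*t^2*e^(5*t) - 4*t^2 - 6*t*e^(5*t) - 4*t + 2*e^(5*t) - 2)*e^(-2*t)/(5*t^3)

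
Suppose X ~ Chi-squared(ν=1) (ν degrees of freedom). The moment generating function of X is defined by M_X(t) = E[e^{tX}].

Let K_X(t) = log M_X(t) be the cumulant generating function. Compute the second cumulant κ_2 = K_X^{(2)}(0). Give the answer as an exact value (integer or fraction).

M_X(t) = 1/√(1 - 2*t)
K_X(t) = log M_X(t) = -log(1 - 2*t)/2
D^2[K](t) = 2/(4*t^2 - 4*t + 1)

κ_2 = D^2[K](0) = 2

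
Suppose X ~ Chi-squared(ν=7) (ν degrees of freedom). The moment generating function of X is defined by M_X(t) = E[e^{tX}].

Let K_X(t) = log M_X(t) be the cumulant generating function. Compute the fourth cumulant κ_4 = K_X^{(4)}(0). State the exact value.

M_X(t) = (1 - 2*t)^(-7/2)
K_X(t) = log M_X(t) = -7*log(1 - 2*t)/2
D^4[K](t) = 336/(16*t^4 - 32*t^3 + 24*t^2 - 8*t + 1)

κ_4 = D^4[K](0) = 336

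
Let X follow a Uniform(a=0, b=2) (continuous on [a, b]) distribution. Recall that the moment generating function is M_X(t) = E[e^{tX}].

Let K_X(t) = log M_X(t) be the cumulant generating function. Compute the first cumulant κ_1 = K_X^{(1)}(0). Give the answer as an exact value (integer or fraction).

M_X(t) = (e^(2*t) - 1)/(2*t)
K_X(t) = log M_X(t) = -log(t) + log(e^(2*t) - 1) - log(2)
D[K](t) = (2*t*e^(2*t) - e^(2*t) + 1)/(t*e^(2*t) - t)

κ_1 = D[K](0) = 1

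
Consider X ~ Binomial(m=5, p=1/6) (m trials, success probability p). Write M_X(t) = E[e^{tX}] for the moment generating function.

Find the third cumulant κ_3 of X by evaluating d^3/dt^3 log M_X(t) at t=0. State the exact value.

κ_3 = d^3K/dt^3 |_{t=0} = 25/54

M_X(t) = (e^(t)/6 + 5/6)^5
K_X(t) = log M_X(t) = 5*log(e^(t)/6 + 5/6)
dK/dt = 5*e^(t)/(e^(t) + 5)
d^2K/dt^2 = 25*e^(t)/(e^(2*t) + 10*e^(t) + 25)
d^3K/dt^3 = (-25*e^(2*t) + 125*e^(t))/(e^(3*t) + 15*e^(2*t) + 75*e^(t) + 125)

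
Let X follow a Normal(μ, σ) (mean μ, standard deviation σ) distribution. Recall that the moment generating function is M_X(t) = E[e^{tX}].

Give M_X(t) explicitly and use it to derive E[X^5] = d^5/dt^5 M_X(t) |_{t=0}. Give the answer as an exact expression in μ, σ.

M_X(t) = e^(μ*t + σ^2*t^2/2)

E[X^5] = D^5[M](0) = μ*(μ^4 + 10*μ^2*σ^2 + 15*σ^4)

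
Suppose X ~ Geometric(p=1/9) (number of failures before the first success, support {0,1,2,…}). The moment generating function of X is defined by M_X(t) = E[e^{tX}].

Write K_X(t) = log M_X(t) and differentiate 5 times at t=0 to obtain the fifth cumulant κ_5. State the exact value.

κ_5 = D^5[K](0) = 1058760

M_X(t) = 1/(9*(1 - 8*e^(t)/9))
K_X(t) = log M_X(t) = -log(1 - 8*e^(t)/9) - 2*log(3)
D^5[K](t) = (-36864*e^(4*t) - 456192*e^(3*t) - 513216*e^(2*t) - 52488*e^(t))/(32768*e^(5*t) - 184320*e^(4*t) + 414720*e^(3*t) - 466560*e^(2*t) + 262440*e^(t) - 59049)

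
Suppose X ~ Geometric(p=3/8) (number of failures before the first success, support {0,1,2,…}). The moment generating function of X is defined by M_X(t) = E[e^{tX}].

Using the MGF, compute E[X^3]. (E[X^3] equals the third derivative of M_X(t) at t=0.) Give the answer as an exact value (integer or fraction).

E[X^3] = D^3[M](0) = 415/9

M_X(t) = 3/(8*(1 - 5*e^(t)/8))
D^3[M](t) = (375*e^(3*t) + 2400*e^(2*t) + 960*e^(t))/(625*e^(4*t) - 4000*e^(3*t) + 9600*e^(2*t) - 10240*e^(t) + 4096)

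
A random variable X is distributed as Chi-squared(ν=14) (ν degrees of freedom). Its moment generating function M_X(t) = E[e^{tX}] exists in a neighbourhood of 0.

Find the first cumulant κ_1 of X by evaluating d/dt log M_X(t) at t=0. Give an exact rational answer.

M_X(t) = (1 - 2*t)^(-7)
K_X(t) = log M_X(t) = -7*log(1 - 2*t)
K′(t) = -14/(2*t - 1)

κ_1 = K′(0) = 14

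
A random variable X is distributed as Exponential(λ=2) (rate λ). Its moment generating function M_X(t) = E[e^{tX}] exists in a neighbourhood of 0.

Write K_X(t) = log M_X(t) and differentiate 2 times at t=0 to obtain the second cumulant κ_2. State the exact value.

M_X(t) = 2/(2 - t)
K_X(t) = log M_X(t) = -log(2 - t) + log(2)
K^(2)(t) = 1/(t^2 - 4*t + 4)

κ_2 = K^(2)(0) = 1/4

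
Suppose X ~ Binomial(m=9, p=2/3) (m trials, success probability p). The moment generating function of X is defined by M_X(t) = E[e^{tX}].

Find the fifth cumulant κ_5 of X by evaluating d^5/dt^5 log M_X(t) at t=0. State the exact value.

κ_5 = K^(5)(0) = 10/9

M_X(t) = (2*e^(t)/3 + 1/3)^9
K_X(t) = log M_X(t) = 9*log(2*e^(t)/3 + 1/3)
K^(5)(t) = (-144*e^(4*t) + 792*e^(3*t) - 396*e^(2*t) + 18*e^(t))/(32*e^(5*t) + 80*e^(4*t) + 80*e^(3*t) + 40*e^(2*t) + 10*e^(t) + 1)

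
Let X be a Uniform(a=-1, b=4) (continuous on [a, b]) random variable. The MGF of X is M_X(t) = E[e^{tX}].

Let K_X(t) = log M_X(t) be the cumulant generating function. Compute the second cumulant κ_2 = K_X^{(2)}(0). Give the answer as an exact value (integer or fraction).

M_X(t) = (e^(4*t) - e^(-t))/(5*t)
K_X(t) = log M_X(t) = -log(t) + log(e^(4*t) - e^(-t)) - log(5)
K^(2)(t) = (-25*t^2*e^(5*t) + e^(10*t) - 2*e^(5*t) + 1)/(t^2*e^(10*t) - 2*t^2*e^(5*t) + t^2)

κ_2 = K^(2)(0) = 25/12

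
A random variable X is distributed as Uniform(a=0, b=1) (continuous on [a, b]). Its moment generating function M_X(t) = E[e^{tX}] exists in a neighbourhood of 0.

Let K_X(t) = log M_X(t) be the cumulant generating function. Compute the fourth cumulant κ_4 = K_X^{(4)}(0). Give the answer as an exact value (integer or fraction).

M_X(t) = (e^(t) - 1)/t
K_X(t) = log M_X(t) = -log(t) + log(e^(t) - 1)
dK/dt = (t*e^(t) - e^(t) + 1)/(t*e^(t) - t)
d^2K/dt^2 = (-t^2*e^(t) + e^(2*t) - 2*e^(t) + 1)/(t^2*e^(2*t) - 2*t^2*e^(t) + t^2)
d^3K/dt^3 = (t^3*e^(2*t) + t^3*e^(t) - 2*e^(3*t) + 6*e^(2*t) - 6*e^(t) + 2)/(t^3*e^(3*t) - 3*t^3*e^(2*t) + 3*t^3*e^(t) - t^3)

κ_4 = d^4K/dt^4 |_{t=0} = -1/120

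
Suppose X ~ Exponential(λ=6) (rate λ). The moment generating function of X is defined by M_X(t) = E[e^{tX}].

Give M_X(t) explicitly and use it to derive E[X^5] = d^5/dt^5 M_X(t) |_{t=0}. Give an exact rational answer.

E[X^5] = M^(5)(0) = 5/324

M_X(t) = 6/(6 - t)
M^(5)(t) = 720/(t^6 - 36*t^5 + 540*t^4 - 4320*t^3 + 19440*t^2 - 46656*t + 46656)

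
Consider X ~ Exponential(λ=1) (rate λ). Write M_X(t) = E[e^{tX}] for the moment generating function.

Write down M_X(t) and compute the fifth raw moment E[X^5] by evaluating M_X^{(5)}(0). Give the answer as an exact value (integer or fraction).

M_X(t) = 1/(1 - t)
M′(t) = 1/(t^2 - 2*t + 1)
M′′(t) = -2/(t^3 - 3*t^2 + 3*t - 1)
M′′′(t) = 6/(t^4 - 4*t^3 + 6*t^2 - 4*t + 1)
M′′′′(t) = -24/(t^5 - 5*t^4 + 10*t^3 - 10*t^2 + 5*t - 1)
M′′′′′(t) = 120/(t^6 - 6*t^5 + 15*t^4 - 20*t^3 + 15*t^2 - 6*t + 1)

E[X^5] = M′′′′′(0) = 120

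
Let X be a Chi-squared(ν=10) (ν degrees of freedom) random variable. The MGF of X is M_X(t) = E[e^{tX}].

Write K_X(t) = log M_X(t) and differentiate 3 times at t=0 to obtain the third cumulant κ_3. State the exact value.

κ_3 = K^(3)(0) = 80

M_X(t) = (1 - 2*t)^(-5)
K_X(t) = log M_X(t) = -5*log(1 - 2*t)
K^(3)(t) = -80/(8*t^3 - 12*t^2 + 6*t - 1)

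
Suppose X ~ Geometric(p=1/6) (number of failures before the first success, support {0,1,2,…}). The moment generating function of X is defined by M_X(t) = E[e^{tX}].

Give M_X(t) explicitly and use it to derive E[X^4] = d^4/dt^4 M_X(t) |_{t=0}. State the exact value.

M_X(t) = 1/(6*(1 - 5*e^(t)/6))
M′(t) = 5*e^(t)/(25*e^(2*t) - 60*e^(t) + 36)
M′′(t) = (-25*e^(2*t) - 30*e^(t))/(125*e^(3*t) - 450*e^(2*t) + 540*e^(t) - 216)
M′′′(t) = (125*e^(3*t) + 600*e^(2*t) + 180*e^(t))/(625*e^(4*t) - 3000*e^(3*t) + 5400*e^(2*t) - 4320*e^(t) + 1296)
M′′′′(t) = (-625*e^(4*t) - 8250*e^(3*t) - 9900*e^(2*t) - 1080*e^(t))/(3125*e^(5*t) - 18750*e^(4*t) + 45000*e^(3*t) - 54000*e^(2*t) + 32400*e^(t) - 7776)

E[X^4] = M′′′′(0) = 19855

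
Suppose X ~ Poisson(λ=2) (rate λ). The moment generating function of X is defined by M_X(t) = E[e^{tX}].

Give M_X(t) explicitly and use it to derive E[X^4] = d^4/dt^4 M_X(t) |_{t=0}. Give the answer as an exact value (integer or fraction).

M_X(t) = e^(2*e^(t) - 2)
M^(4)(t) = (16*e^(4*t)*e^(2*e^(t)) + 48*e^(3*t)*e^(2*e^(t)) + 28*e^(2*t)*e^(2*e^(t)) + 2*e^(t)*e^(2*e^(t)))*e^(-2)

E[X^4] = M^(4)(0) = 94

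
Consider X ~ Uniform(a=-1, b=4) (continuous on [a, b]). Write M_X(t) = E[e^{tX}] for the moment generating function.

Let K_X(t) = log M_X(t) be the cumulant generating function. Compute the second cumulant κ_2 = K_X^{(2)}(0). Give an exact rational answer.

M_X(t) = (e^(4*t) - e^(-t))/(5*t)
K_X(t) = log M_X(t) = -log(t) + log(e^(4*t) - e^(-t)) - log(5)
K^(2)(t) = (-25*t^2*e^(5*t) + e^(10*t) - 2*e^(5*t) + 1)/(t^2*e^(10*t) - 2*t^2*e^(5*t) + t^2)

κ_2 = K^(2)(0) = 25/12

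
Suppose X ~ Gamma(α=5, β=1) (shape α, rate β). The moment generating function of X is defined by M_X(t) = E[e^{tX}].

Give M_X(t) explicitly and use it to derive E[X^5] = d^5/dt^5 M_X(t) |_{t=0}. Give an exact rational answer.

E[X^5] = M^(5)(0) = 15120

M_X(t) = (1 - t)^(-5)
M^(5)(t) = 15120/(t^10 - 10*t^9 + 45*t^8 - 120*t^7 + 210*t^6 - 252*t^5 + 210*t^4 - 120*t^3 + 45*t^2 - 10*t + 1)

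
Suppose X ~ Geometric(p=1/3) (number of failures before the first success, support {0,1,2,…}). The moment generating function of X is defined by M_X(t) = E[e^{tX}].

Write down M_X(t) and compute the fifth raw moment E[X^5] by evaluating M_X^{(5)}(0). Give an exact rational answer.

E[X^5] = D^5[M](0) = 9002

M_X(t) = 1/(3*(1 - 2*e^(t)/3))
D^5[M](t) = (32*e^(5*t) + 1248*e^(4*t) + 4752*e^(3*t) + 2808*e^(2*t) + 162*e^(t))/(64*e^(6*t) - 576*e^(5*t) + 2160*e^(4*t) - 4320*e^(3*t) + 4860*e^(2*t) - 2916*e^(t) + 729)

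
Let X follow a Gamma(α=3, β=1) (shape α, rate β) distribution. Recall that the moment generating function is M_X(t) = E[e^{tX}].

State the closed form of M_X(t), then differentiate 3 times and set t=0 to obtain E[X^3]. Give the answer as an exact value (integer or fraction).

E[X^3] = D^3[M](0) = 60

M_X(t) = (1 - t)^(-3)
D^3[M](t) = 60/(t^6 - 6*t^5 + 15*t^4 - 20*t^3 + 15*t^2 - 6*t + 1)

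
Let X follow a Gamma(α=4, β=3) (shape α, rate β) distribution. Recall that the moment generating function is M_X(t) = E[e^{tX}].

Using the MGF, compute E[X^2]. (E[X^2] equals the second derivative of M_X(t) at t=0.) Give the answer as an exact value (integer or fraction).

E[X^2] = M′′(0) = 20/9

M_X(t) = 81/(3 - t)^4
M′(t) = -324/(t^5 - 15*t^4 + 90*t^3 - 270*t^2 + 405*t - 243)
M′′(t) = 1620/(t^6 - 18*t^5 + 135*t^4 - 540*t^3 + 1215*t^2 - 1458*t + 729)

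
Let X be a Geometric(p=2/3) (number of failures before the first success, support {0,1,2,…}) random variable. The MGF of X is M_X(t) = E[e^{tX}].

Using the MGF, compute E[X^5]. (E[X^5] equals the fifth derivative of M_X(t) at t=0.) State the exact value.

M_X(t) = 2/(3*(1 - e^(t)/3))
M′(t) = 2*e^(t)/(e^(2*t) - 6*e^(t) + 9)
M′′(t) = (-2*e^(2*t) - 6*e^(t))/(e^(3*t) - 9*e^(2*t) + 27*e^(t) - 27)
M′′′(t) = (2*e^(3*t) + 24*e^(2*t) + 18*e^(t))/(e^(4*t) - 12*e^(3*t) + 54*e^(2*t) - 108*e^(t) + 81)
M′′′′(t) = (-2*e^(4*t) - 66*e^(3*t) - 198*e^(2*t) - 54*e^(t))/(e^(5*t) - 15*e^(4*t) + 90*e^(3*t) - 270*e^(2*t) + 405*e^(t) - 243)
M′′′′′(t) = (2*e^(5*t) + 156*e^(4*t) + 1188*e^(3*t) + 1404*e^(2*t) + 162*e^(t))/(e^(6*t) - 18*e^(5*t) + 135*e^(4*t) - 540*e^(3*t) + 1215*e^(2*t) - 1458*e^(t) + 729)

E[X^5] = M′′′′′(0) = 91/2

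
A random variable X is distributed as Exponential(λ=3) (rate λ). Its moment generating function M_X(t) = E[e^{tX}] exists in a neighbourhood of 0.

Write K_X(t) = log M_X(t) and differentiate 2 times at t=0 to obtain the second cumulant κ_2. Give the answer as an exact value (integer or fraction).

κ_2 = K′′(0) = 1/9

M_X(t) = 3/(3 - t)
K_X(t) = log M_X(t) = -log(3 - t) + log(3)
K′(t) = -1/(t - 3)
K′′(t) = 1/(t^2 - 6*t + 9)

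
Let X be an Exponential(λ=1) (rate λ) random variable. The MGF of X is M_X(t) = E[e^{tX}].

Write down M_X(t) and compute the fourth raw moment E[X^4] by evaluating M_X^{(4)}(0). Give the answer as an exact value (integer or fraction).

E[X^4] = M′′′′(0) = 24

M_X(t) = 1/(1 - t)
M′(t) = 1/(t^2 - 2*t + 1)
M′′(t) = -2/(t^3 - 3*t^2 + 3*t - 1)
M′′′(t) = 6/(t^4 - 4*t^3 + 6*t^2 - 4*t + 1)
M′′′′(t) = -24/(t^5 - 5*t^4 + 10*t^3 - 10*t^2 + 5*t - 1)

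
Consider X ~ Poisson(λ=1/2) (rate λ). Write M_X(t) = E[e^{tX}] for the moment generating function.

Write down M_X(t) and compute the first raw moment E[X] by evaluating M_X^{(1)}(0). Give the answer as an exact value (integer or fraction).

E[X] = dM/dt |_{t=0} = 1/2

M_X(t) = e^(e^(t)/2 - 1/2)
dM/dt = e^(-1/2)*e^(t)*e^(e^(t)/2)/2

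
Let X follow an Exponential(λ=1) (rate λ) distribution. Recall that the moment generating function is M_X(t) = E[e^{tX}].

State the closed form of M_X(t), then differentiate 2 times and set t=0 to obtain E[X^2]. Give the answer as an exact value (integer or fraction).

E[X^2] = d^2M/dt^2 |_{t=0} = 2

M_X(t) = 1/(1 - t)
dM/dt = 1/(t^2 - 2*t + 1)
d^2M/dt^2 = -2/(t^3 - 3*t^2 + 3*t - 1)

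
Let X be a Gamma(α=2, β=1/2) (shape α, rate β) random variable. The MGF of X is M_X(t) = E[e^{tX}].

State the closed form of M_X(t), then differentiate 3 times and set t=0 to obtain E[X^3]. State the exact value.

M_X(t) = 1/(4*(1/2 - t)^2)
M′(t) = -4/(8*t^3 - 12*t^2 + 6*t - 1)
M′′(t) = 24/(16*t^4 - 32*t^3 + 24*t^2 - 8*t + 1)
M′′′(t) = -192/(32*t^5 - 80*t^4 + 80*t^3 - 40*t^2 + 10*t - 1)

E[X^3] = M′′′(0) = 192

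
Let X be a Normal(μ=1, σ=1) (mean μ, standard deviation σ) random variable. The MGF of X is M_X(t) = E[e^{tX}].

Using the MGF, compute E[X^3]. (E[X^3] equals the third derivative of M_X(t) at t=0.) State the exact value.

E[X^3] = M′′′(0) = 4

M_X(t) = e^(t^2/2 + t)
M′(t) = t*e^(t)*e^(t^2/2) + e^(t)*e^(t^2/2)
M′′(t) = t^2*e^(t)*e^(t^2/2) + 2*t*e^(t)*e^(t^2/2) + 2*e^(t)*e^(t^2/2)
M′′′(t) = t^3*e^(t)*e^(t^2/2) + 3*t^2*e^(t)*e^(t^2/2) + 6*t*e^(t)*e^(t^2/2) + 4*e^(t)*e^(t^2/2)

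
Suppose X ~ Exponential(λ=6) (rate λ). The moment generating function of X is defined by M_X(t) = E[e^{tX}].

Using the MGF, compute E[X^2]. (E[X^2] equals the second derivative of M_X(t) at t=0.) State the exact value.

M_X(t) = 6/(6 - t)
M′(t) = 6/(t^2 - 12*t + 36)
M′′(t) = -12/(t^3 - 18*t^2 + 108*t - 216)

E[X^2] = M′′(0) = 1/18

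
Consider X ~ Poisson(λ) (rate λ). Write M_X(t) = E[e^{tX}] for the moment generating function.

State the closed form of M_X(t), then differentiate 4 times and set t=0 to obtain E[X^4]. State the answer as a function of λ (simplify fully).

E[X^4] = M^(4)(0) = λ*(λ^3 + 6*λ^2 + 7*λ + 1)

M_X(t) = e^(λ*(e^(t) - 1))
M^(4)(t) = (λ^4*e^(4*t)*e^(λ*e^(t)) + 6*λ^3*e^(3*t)*e^(λ*e^(t)) + 7*λ^2*e^(2*t)*e^(λ*e^(t)) + λ*e^(t)*e^(λ*e^(t)))*e^(-λ)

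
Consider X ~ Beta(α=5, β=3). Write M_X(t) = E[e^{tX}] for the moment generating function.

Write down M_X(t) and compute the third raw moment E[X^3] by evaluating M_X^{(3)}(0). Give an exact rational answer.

M_X(t) = ₁F₁(5; 8; t)
dM/dt = 5*₁F₁(6; 9; t)/8
d^2M/dt^2 = 5*₁F₁(7; 10; t)/12
d^3M/dt^3 = 7*₁F₁(8; 11; t)/24

E[X^3] = d^3M/dt^3 |_{t=0} = 7/24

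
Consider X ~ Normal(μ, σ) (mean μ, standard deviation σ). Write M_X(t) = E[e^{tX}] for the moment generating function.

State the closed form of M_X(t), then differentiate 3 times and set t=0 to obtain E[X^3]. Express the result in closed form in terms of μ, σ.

E[X^3] = M′′′(0) = μ*(μ^2 + 3*σ^2)

M_X(t) = e^(μ*t + σ^2*t^2/2)
M′(t) = μ*e^(μ*t)*e^(σ^2*t^2/2) + σ^2*t*e^(μ*t)*e^(σ^2*t^2/2)
M′′(t) = μ^2*e^(μ*t)*e^(σ^2*t^2/2) + 2*μ*σ^2*t*e^(μ*t)*e^(σ^2*t^2/2) + σ^4*t^2*e^(μ*t)*e^(σ^2*t^2/2) + σ^2*e^(μ*t)*e^(σ^2*t^2/2)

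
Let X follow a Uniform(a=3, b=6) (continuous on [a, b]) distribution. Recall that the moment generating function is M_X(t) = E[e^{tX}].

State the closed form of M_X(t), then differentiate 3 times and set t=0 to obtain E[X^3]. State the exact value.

M_X(t) = (e^(6*t) - e^(3*t))/(3*t)
M^(3)(t) = (72*t^3*e^(6*t) - 9*t^3*e^(3*t) - 36*t^2*e^(6*t) + 9*t^2*e^(3*t) + 12*t*e^(6*t) - 6*t*e^(3*t) - 2*e^(6*t) + 2*e^(3*t))/t^4

E[X^3] = M^(3)(0) = 405/4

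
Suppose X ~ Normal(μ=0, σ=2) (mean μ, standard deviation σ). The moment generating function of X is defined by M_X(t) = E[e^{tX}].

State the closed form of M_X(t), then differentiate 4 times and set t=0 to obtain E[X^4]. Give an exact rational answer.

M_X(t) = e^(2*t^2)
M^(4)(t) = 256*t^4*e^(2*t^2) + 384*t^2*e^(2*t^2) + 48*e^(2*t^2)

E[X^4] = M^(4)(0) = 48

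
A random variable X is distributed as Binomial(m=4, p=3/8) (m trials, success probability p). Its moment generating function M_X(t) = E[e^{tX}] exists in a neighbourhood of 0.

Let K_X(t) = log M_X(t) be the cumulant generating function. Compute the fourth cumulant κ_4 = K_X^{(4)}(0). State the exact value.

M_X(t) = (3*e^(t)/8 + 5/8)^4
K_X(t) = log M_X(t) = 4*log(3*e^(t)/8 + 5/8)
dK/dt = 12*e^(t)/(3*e^(t) + 5)
d^2K/dt^2 = 60*e^(t)/(9*e^(2*t) + 30*e^(t) + 25)
d^3K/dt^3 = (-180*e^(2*t) + 300*e^(t))/(27*e^(3*t) + 135*e^(2*t) + 225*e^(t) + 125)
d^4K/dt^4 = (540*e^(3*t) - 3600*e^(2*t) + 1500*e^(t))/(81*e^(4*t) + 540*e^(3*t) + 1350*e^(2*t) + 1500*e^(t) + 625)

κ_4 = d^4K/dt^4 |_{t=0} = -195/512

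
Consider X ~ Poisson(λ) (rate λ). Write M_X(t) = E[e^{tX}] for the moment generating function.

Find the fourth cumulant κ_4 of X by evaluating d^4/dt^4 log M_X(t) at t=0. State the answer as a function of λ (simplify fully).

κ_4 = D^4[K](0) = λ

M_X(t) = e^(λ*(e^(t) - 1))
K_X(t) = log M_X(t) = λ*(e^(t) - 1)
D^4[K](t) = λ*e^(t)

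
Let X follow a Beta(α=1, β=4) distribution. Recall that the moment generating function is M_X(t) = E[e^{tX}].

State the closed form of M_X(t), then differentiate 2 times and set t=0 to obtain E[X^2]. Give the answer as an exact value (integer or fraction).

E[X^2] = M^(2)(0) = 1/15

M_X(t) = ₁F₁(1; 5; t)
M^(2)(t) = ₁F₁(3; 7; t)/15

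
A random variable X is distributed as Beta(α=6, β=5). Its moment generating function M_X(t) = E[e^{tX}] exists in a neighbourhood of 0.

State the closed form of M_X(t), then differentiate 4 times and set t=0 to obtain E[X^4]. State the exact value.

E[X^4] = M′′′′(0) = 18/143

M_X(t) = ₁F₁(6; 11; t)
M′(t) = 6*₁F₁(7; 12; t)/11
M′′(t) = 7*₁F₁(8; 13; t)/22
M′′′(t) = 28*₁F₁(9; 14; t)/143
M′′′′(t) = 18*₁F₁(10; 15; t)/143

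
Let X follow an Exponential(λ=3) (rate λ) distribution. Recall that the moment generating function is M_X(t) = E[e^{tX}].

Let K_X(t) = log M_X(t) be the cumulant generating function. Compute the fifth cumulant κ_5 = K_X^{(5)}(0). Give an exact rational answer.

κ_5 = K^(5)(0) = 8/81

M_X(t) = 3/(3 - t)
K_X(t) = log M_X(t) = -log(3 - t) + log(3)
K^(5)(t) = -24/(t^5 - 15*t^4 + 90*t^3 - 270*t^2 + 405*t - 243)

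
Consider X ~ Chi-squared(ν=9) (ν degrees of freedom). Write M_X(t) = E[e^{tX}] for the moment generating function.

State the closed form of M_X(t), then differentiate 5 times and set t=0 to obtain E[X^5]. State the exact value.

M_X(t) = (1 - 2*t)^(-9/2)
M′(t) = -9/(32*t^5*√(1 - 2*t) - 80*t^4*√(1 - 2*t) + 80*t^3*√(1 - 2*t) - 40*t^2*√(1 - 2*t) + 10*t*√(1 - 2*t) - √(1 - 2*t))
M′′(t) = 99/(64*t^6*√(1 - 2*t) - 192*t^5*√(1 - 2*t) + 240*t^4*√(1 - 2*t) - 160*t^3*√(1 - 2*t) + 60*t^2*√(1 - 2*t) - 12*t*√(1 - 2*t) + √(1 - 2*t))

E[X^5] = M′′′′′(0) = 328185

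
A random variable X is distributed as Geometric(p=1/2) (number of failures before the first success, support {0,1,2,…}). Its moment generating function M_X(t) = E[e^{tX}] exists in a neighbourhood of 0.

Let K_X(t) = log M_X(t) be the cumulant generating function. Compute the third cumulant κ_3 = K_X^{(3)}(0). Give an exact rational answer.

κ_3 = D^3[K](0) = 6

M_X(t) = 1/(2*(1 - e^(t)/2))
K_X(t) = log M_X(t) = -log(1 - e^(t)/2) - log(2)
D^3[K](t) = (-2*e^(2*t) - 4*e^(t))/(e^(3*t) - 6*e^(2*t) + 12*e^(t) - 8)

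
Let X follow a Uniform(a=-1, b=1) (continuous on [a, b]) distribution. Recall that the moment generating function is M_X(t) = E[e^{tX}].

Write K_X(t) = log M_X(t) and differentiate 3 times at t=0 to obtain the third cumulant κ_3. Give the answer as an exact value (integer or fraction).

M_X(t) = (e^(t) - e^(-t))/(2*t)
K_X(t) = log M_X(t) = -log(t) + log(e^(t) - e^(-t)) - log(2)
K^(3)(t) = (8*t^3*e^(4*t) + 8*t^3*e^(2*t) - 2*e^(6*t) + 6*e^(4*t) - 6*e^(2*t) + 2)/(t^3*e^(6*t) - 3*t^3*e^(4*t) + 3*t^3*e^(2*t) - t^3)

κ_3 = K^(3)(0) = 0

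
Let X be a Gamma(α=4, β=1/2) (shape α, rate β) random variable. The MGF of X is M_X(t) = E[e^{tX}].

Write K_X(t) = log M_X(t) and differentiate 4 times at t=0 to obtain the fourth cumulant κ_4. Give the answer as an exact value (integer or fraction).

κ_4 = D^4[K](0) = 384

M_X(t) = 1/(16*(1/2 - t)^4)
K_X(t) = log M_X(t) = -4*log(1/2 - t) - 4*log(2)
D^4[K](t) = 384/(16*t^4 - 32*t^3 + 24*t^2 - 8*t + 1)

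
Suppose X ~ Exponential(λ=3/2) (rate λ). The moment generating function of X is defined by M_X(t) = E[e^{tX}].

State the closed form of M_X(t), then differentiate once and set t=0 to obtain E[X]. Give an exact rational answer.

E[X] = dM/dt |_{t=0} = 2/3

M_X(t) = 3/(2*(3/2 - t))
dM/dt = 6/(4*t^2 - 12*t + 9)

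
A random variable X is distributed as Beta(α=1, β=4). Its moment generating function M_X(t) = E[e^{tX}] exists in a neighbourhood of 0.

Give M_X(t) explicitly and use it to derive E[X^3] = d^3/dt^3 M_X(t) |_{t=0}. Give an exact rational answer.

M_X(t) = ₁F₁(1; 5; t)
M′(t) = ₁F₁(2; 6; t)/5
M′′(t) = ₁F₁(3; 7; t)/15
M′′′(t) = ₁F₁(4; 8; t)/35

E[X^3] = M′′′(0) = 1/35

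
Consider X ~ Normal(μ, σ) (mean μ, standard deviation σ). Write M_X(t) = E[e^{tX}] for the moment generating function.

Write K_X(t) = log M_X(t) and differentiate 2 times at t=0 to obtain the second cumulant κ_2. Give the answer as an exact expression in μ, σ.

M_X(t) = e^(μ*t + σ^2*t^2/2)
K_X(t) = log M_X(t) = μ*t + σ^2*t^2/2
dK/dt = μ + σ^2*t
d^2K/dt^2 = σ^2

κ_2 = d^2K/dt^2 |_{t=0} = σ^2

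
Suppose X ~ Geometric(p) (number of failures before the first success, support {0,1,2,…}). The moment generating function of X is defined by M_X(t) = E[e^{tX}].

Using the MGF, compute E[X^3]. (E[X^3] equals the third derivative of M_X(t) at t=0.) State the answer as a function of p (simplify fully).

M_X(t) = p/(-(1 - p)*e^(t) + 1)
M′(t) = (-p^2*e^(t) + p*e^(t))/(p^2*e^(2*t) - 2*p*e^(2*t) + 2*p*e^(t) + e^(2*t) - 2*e^(t) + 1)

E[X^3] = M′′′(0) = -1 + 7/p - 12/p^2 + 6/p^3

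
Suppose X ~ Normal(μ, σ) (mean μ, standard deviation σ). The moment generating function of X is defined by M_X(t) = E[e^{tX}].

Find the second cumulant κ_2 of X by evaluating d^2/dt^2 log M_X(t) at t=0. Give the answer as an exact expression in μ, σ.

M_X(t) = e^(μ*t + σ^2*t^2/2)
K_X(t) = log M_X(t) = μ*t + σ^2*t^2/2
D^2[K](t) = σ^2

κ_2 = D^2[K](0) = σ^2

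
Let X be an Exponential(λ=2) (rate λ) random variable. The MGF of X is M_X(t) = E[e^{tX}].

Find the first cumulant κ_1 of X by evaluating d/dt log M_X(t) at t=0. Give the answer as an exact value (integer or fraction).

κ_1 = dK/dt |_{t=0} = 1/2

M_X(t) = 2/(2 - t)
K_X(t) = log M_X(t) = -log(2 - t) + log(2)
dK/dt = -1/(t - 2)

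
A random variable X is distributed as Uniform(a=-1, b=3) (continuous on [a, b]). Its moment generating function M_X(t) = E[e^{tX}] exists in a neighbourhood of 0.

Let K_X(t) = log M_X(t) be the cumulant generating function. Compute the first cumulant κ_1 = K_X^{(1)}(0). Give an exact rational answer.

κ_1 = D[K](0) = 1

M_X(t) = (e^(3*t) - e^(-t))/(4*t)
K_X(t) = log M_X(t) = -log(t) + log(e^(3*t) - e^(-t)) - 2*log(2)
D[K](t) = (3*t*e^(4*t) + t - e^(4*t) + 1)/(t*e^(4*t) - t)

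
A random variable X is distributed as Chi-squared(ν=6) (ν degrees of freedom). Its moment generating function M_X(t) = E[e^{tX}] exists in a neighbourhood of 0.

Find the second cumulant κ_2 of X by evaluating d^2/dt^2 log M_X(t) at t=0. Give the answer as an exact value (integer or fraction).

M_X(t) = (1 - 2*t)^(-3)
K_X(t) = log M_X(t) = -3*log(1 - 2*t)
dK/dt = -6/(2*t - 1)
d^2K/dt^2 = 12/(4*t^2 - 4*t + 1)

κ_2 = d^2K/dt^2 |_{t=0} = 12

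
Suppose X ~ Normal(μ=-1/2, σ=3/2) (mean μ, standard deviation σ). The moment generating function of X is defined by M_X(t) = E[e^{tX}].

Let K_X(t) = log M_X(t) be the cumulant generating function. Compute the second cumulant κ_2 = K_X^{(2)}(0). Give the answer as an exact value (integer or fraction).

M_X(t) = e^(9*t^2/8 - t/2)
K_X(t) = log M_X(t) = 9*t^2/8 - t/2
K′(t) = 9*t/4 - 1/2
K′′(t) = 9/4

κ_2 = K′′(0) = 9/4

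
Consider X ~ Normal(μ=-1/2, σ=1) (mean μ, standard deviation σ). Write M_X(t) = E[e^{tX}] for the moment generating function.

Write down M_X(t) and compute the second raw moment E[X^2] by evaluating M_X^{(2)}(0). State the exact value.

E[X^2] = D^2[M](0) = 5/4

M_X(t) = e^(t^2/2 - t/2)
D^2[M](t) = (4*t^2*e^(t^2/2) - 4*t*e^(t^2/2) + 5*e^(t^2/2))*e^(-t/2)/4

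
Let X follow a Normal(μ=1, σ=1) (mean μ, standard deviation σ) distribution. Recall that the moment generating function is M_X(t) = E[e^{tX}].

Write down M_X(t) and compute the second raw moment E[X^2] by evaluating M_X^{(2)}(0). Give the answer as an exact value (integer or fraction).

M_X(t) = e^(t^2/2 + t)
dM/dt = t*e^(t)*e^(t^2/2) + e^(t)*e^(t^2/2)
d^2M/dt^2 = t^2*e^(t)*e^(t^2/2) + 2*t*e^(t)*e^(t^2/2) + 2*e^(t)*e^(t^2/2)

E[X^2] = d^2M/dt^2 |_{t=0} = 2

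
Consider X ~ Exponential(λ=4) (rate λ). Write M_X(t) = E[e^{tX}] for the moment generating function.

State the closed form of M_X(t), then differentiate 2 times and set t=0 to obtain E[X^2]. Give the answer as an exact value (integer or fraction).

E[X^2] = D^2[M](0) = 1/8

M_X(t) = 4/(4 - t)
D^2[M](t) = -8/(t^3 - 12*t^2 + 48*t - 64)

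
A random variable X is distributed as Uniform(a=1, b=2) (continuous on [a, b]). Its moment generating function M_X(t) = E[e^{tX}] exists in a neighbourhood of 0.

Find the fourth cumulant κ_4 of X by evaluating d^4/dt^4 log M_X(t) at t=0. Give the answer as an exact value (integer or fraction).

M_X(t) = (e^(2*t) - e^(t))/t
K_X(t) = log M_X(t) = -log(t) + log(e^(2*t) - e^(t))

κ_4 = K^(4)(0) = -1/120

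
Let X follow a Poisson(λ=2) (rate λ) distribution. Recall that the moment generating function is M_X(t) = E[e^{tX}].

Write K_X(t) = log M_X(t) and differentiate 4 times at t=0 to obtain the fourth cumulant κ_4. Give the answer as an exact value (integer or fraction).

M_X(t) = e^(2*e^(t) - 2)
K_X(t) = log M_X(t) = 2*e^(t) - 2
K^(4)(t) = 2*e^(t)

κ_4 = K^(4)(0) = 2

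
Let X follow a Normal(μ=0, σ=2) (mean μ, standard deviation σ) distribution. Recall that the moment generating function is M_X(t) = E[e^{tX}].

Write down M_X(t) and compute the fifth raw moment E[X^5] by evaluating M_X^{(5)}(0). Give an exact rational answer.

M_X(t) = e^(2*t^2)
dM/dt = 4*t*e^(2*t^2)
d^2M/dt^2 = 16*t^2*e^(2*t^2) + 4*e^(2*t^2)
d^3M/dt^3 = 64*t^3*e^(2*t^2) + 48*t*e^(2*t^2)
d^4M/dt^4 = 256*t^4*e^(2*t^2) + 384*t^2*e^(2*t^2) + 48*e^(2*t^2)
d^5M/dt^5 = 1024*t^5*e^(2*t^2) + 2560*t^3*e^(2*t^2) + 960*t*e^(2*t^2)

E[X^5] = d^5M/dt^5 |_{t=0} = 0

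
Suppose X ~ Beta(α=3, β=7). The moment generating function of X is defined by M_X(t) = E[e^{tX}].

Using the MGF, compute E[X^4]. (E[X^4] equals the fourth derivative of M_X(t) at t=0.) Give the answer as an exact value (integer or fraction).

M_X(t) = ₁F₁(3; 10; t)
M^(4)(t) = 3*₁F₁(7; 14; t)/143

E[X^4] = M^(4)(0) = 3/143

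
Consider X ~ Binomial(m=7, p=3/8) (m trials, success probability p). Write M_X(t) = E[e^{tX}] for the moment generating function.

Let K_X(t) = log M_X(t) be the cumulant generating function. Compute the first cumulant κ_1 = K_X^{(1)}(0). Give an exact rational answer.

M_X(t) = (3*e^(t)/8 + 5/8)^7
K_X(t) = log M_X(t) = 7*log(3*e^(t)/8 + 5/8)
K^(1)(t) = 21*e^(t)/(3*e^(t) + 5)

κ_1 = K^(1)(0) = 21/8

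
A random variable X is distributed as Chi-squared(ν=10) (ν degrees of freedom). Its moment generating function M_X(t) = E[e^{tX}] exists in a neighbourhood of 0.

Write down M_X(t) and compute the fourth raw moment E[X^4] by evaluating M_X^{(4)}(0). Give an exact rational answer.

M_X(t) = (1 - 2*t)^(-5)
D^4[M](t) = -26880/(512*t^9 - 2304*t^8 + 4608*t^7 - 5376*t^6 + 4032*t^5 - 2016*t^4 + 672*t^3 - 144*t^2 + 18*t - 1)

E[X^4] = D^4[M](0) = 26880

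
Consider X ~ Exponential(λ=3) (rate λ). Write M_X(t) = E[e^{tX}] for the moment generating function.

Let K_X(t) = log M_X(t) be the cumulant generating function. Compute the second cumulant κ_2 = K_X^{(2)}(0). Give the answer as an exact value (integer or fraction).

κ_2 = K^(2)(0) = 1/9

M_X(t) = 3/(3 - t)
K_X(t) = log M_X(t) = -log(3 - t) + log(3)
K^(2)(t) = 1/(t^2 - 6*t + 9)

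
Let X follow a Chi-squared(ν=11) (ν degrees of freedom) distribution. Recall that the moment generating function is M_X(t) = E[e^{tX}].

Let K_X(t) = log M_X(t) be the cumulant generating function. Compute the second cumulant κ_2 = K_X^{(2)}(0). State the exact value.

κ_2 = K′′(0) = 22

M_X(t) = (1 - 2*t)^(-11/2)
K_X(t) = log M_X(t) = -11*log(1 - 2*t)/2
K′(t) = -11/(2*t - 1)
K′′(t) = 22/(4*t^2 - 4*t + 1)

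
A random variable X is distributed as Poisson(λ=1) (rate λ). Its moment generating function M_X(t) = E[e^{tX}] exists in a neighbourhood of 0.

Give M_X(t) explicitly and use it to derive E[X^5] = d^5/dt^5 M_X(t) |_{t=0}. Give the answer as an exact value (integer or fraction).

E[X^5] = d^5M/dt^5 |_{t=0} = 52

M_X(t) = e^(e^(t) - 1)
dM/dt = e^(-1)*e^(t)*e^(e^(t))
d^2M/dt^2 = (e^(2*t)*e^(e^(t)) + e^(t)*e^(e^(t)))*e^(-1)
d^3M/dt^3 = (e^(3*t)*e^(e^(t)) + 3*e^(2*t)*e^(e^(t)) + e^(t)*e^(e^(t)))*e^(-1)
d^4M/dt^4 = (e^(4*t)*e^(e^(t)) + 6*e^(3*t)*e^(e^(t)) + 7*e^(2*t)*e^(e^(t)) + e^(t)*e^(e^(t)))*e^(-1)
d^5M/dt^5 = (e^(5*t)*e^(e^(t)) + 10*e^(4*t)*e^(e^(t)) + 25*e^(3*t)*e^(e^(t)) + 15*e^(2*t)*e^(e^(t)) + e^(t)*e^(e^(t)))*e^(-1)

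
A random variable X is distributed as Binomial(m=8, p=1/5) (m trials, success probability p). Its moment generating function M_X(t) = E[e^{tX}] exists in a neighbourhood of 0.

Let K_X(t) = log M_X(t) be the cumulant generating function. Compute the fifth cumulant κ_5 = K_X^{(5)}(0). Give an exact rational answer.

κ_5 = d^5K/dt^5 |_{t=0} = -2208/3125

M_X(t) = (e^(t)/5 + 4/5)^8
K_X(t) = log M_X(t) = 8*log(e^(t)/5 + 4/5)
dK/dt = 8*e^(t)/(e^(t) + 4)
d^2K/dt^2 = 32*e^(t)/(e^(2*t) + 8*e^(t) + 16)
d^3K/dt^3 = (-32*e^(2*t) + 128*e^(t))/(e^(3*t) + 12*e^(2*t) + 48*e^(t) + 64)
d^4K/dt^4 = (32*e^(3*t) - 512*e^(2*t) + 512*e^(t))/(e^(4*t) + 16*e^(3*t) + 96*e^(2*t) + 256*e^(t) + 256)
d^5K/dt^5 = (-32*e^(4*t) + 1408*e^(3*t) - 5632*e^(2*t) + 2048*e^(t))/(e^(5*t) + 20*e^(4*t) + 160*e^(3*t) + 640*e^(2*t) + 1280*e^(t) + 1024)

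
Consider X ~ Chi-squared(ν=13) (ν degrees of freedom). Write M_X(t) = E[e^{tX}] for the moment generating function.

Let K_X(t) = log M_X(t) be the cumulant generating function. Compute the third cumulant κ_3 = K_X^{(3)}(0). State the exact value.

κ_3 = K′′′(0) = 104

M_X(t) = (1 - 2*t)^(-13/2)
K_X(t) = log M_X(t) = -13*log(1 - 2*t)/2
K′(t) = -13/(2*t - 1)
K′′(t) = 26/(4*t^2 - 4*t + 1)
K′′′(t) = -104/(8*t^3 - 12*t^2 + 6*t - 1)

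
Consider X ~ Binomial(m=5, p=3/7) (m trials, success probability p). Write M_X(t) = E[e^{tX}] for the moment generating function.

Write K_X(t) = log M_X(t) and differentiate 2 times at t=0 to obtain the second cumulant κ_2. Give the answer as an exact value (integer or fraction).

κ_2 = D^2[K](0) = 60/49

M_X(t) = (3*e^(t)/7 + 4/7)^5
K_X(t) = log M_X(t) = 5*log(3*e^(t)/7 + 4/7)
D^2[K](t) = 60*e^(t)/(9*e^(2*t) + 24*e^(t) + 16)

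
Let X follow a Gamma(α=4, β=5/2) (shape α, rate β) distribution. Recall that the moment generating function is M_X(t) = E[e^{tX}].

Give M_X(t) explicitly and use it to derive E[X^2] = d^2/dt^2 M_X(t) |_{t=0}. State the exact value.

E[X^2] = M^(2)(0) = 16/5

M_X(t) = 625/(16*(5/2 - t)^4)
M^(2)(t) = 50000/(64*t^6 - 960*t^5 + 6000*t^4 - 20000*t^3 + 37500*t^2 - 37500*t + 15625)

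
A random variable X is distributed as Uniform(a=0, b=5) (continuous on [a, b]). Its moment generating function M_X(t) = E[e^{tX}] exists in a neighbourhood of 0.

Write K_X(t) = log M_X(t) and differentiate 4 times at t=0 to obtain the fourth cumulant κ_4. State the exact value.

M_X(t) = (e^(5*t) - 1)/(5*t)
K_X(t) = log M_X(t) = -log(t) + log(e^(5*t) - 1) - log(5)

κ_4 = D^4[K](0) = -125/24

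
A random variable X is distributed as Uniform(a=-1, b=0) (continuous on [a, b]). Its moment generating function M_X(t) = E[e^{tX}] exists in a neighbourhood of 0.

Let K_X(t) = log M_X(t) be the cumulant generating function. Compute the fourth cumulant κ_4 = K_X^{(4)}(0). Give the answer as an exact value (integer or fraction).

κ_4 = K^(4)(0) = -1/120

M_X(t) = (1 - e^(-t))/t
K_X(t) = log M_X(t) = -log(t) + log(1 - e^(-t))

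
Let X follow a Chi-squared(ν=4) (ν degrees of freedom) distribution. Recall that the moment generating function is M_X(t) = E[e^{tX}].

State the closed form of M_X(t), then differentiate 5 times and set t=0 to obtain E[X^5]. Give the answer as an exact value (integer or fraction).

E[X^5] = M′′′′′(0) = 23040

M_X(t) = (1 - 2*t)^(-2)
M′(t) = -4/(8*t^3 - 12*t^2 + 6*t - 1)
M′′(t) = 24/(16*t^4 - 32*t^3 + 24*t^2 - 8*t + 1)
M′′′(t) = -192/(32*t^5 - 80*t^4 + 80*t^3 - 40*t^2 + 10*t - 1)
M′′′′(t) = 1920/(64*t^6 - 192*t^5 + 240*t^4 - 160*t^3 + 60*t^2 - 12*t + 1)
M′′′′′(t) = -23040/(128*t^7 - 448*t^6 + 672*t^5 - 560*t^4 + 280*t^3 - 84*t^2 + 14*t - 1)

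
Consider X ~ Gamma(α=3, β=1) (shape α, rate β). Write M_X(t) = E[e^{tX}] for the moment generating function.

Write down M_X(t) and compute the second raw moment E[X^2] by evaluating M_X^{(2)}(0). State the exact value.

M_X(t) = (1 - t)^(-3)
M^(2)(t) = -12/(t^5 - 5*t^4 + 10*t^3 - 10*t^2 + 5*t - 1)

E[X^2] = M^(2)(0) = 12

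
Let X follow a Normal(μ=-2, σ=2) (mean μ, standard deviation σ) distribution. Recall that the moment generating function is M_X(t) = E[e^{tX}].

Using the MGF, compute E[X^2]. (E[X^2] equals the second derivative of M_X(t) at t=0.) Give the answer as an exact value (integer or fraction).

M_X(t) = e^(2*t^2 - 2*t)
dM/dt = 4*t*e^(-2*t)*e^(2*t^2) - 2*e^(-2*t)*e^(2*t^2)
d^2M/dt^2 = (16*t^2*e^(2*t^2) - 16*t*e^(2*t^2) + 8*e^(2*t^2))*e^(-2*t)

E[X^2] = d^2M/dt^2 |_{t=0} = 8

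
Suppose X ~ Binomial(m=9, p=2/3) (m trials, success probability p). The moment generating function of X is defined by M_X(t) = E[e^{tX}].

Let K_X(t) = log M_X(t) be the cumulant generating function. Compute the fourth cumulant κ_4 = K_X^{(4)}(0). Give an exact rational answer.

M_X(t) = (2*e^(t)/3 + 1/3)^9
K_X(t) = log M_X(t) = 9*log(2*e^(t)/3 + 1/3)
dK/dt = 18*e^(t)/(2*e^(t) + 1)
d^2K/dt^2 = 18*e^(t)/(4*e^(2*t) + 4*e^(t) + 1)
d^3K/dt^3 = (-36*e^(2*t) + 18*e^(t))/(8*e^(3*t) + 12*e^(2*t) + 6*e^(t) + 1)
d^4K/dt^4 = (72*e^(3*t) - 144*e^(2*t) + 18*e^(t))/(16*e^(4*t) + 32*e^(3*t) + 24*e^(2*t) + 8*e^(t) + 1)

κ_4 = d^4K/dt^4 |_{t=0} = -2/3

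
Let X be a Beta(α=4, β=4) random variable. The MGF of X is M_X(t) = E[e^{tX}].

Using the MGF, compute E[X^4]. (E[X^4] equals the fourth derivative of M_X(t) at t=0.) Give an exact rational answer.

E[X^4] = d^4M/dt^4 |_{t=0} = 7/66

M_X(t) = ₁F₁(4; 8; t)
dM/dt = ₁F₁(5; 9; t)/2
d^2M/dt^2 = 5*₁F₁(6; 10; t)/18
d^3M/dt^3 = ₁F₁(7; 11; t)/6
d^4M/dt^4 = 7*₁F₁(8; 12; t)/66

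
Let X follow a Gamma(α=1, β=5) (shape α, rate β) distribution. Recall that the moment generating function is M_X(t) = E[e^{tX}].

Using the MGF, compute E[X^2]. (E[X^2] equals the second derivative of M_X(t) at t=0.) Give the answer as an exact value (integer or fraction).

E[X^2] = M′′(0) = 2/25

M_X(t) = 5/(5 - t)
M′(t) = 5/(t^2 - 10*t + 25)
M′′(t) = -10/(t^3 - 15*t^2 + 75*t - 125)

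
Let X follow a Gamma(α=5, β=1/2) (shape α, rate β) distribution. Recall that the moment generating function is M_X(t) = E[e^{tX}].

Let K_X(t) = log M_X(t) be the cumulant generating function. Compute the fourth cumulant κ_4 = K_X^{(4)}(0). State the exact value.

M_X(t) = 1/(32*(1/2 - t)^5)
K_X(t) = log M_X(t) = -5*log(1/2 - t) - 5*log(2)
K′(t) = -10/(2*t - 1)
K′′(t) = 20/(4*t^2 - 4*t + 1)
K′′′(t) = -80/(8*t^3 - 12*t^2 + 6*t - 1)
K′′′′(t) = 480/(16*t^4 - 32*t^3 + 24*t^2 - 8*t + 1)

κ_4 = K′′′′(0) = 480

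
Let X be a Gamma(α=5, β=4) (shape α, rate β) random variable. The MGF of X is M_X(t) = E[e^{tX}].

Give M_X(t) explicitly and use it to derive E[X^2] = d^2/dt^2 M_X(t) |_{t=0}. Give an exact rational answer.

E[X^2] = M′′(0) = 15/8

M_X(t) = 1024/(4 - t)^5
M′(t) = 5120/(t^6 - 24*t^5 + 240*t^4 - 1280*t^3 + 3840*t^2 - 6144*t + 4096)
M′′(t) = -30720/(t^7 - 28*t^6 + 336*t^5 - 2240*t^4 + 8960*t^3 - 21504*t^2 + 28672*t - 16384)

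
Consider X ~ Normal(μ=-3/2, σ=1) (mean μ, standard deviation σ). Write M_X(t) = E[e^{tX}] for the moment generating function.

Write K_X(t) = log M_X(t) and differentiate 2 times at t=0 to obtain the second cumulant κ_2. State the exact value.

κ_2 = D^2[K](0) = 1

M_X(t) = e^(t^2/2 - 3*t/2)
K_X(t) = log M_X(t) = t^2/2 - 3*t/2
D^2[K](t) = 1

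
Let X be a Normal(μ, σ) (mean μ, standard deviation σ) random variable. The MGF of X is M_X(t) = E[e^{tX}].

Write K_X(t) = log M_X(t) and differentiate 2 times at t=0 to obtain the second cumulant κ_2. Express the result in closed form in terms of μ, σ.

κ_2 = K′′(0) = σ^2

M_X(t) = e^(μ*t + σ^2*t^2/2)
K_X(t) = log M_X(t) = μ*t + σ^2*t^2/2
K′(t) = μ + σ^2*t
K′′(t) = σ^2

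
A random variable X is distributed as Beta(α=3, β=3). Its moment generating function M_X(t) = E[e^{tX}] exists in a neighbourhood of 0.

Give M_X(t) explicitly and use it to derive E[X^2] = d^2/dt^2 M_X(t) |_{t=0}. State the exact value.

E[X^2] = d^2M/dt^2 |_{t=0} = 2/7

M_X(t) = ₁F₁(3; 6; t)
dM/dt = ₁F₁(4; 7; t)/2
d^2M/dt^2 = 2*₁F₁(5; 8; t)/7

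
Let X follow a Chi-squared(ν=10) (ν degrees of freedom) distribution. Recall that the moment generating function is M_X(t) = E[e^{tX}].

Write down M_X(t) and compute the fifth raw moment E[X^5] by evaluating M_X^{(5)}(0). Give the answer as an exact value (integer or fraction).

E[X^5] = d^5M/dt^5 |_{t=0} = 483840

M_X(t) = (1 - 2*t)^(-5)
dM/dt = 10/(64*t^6 - 192*t^5 + 240*t^4 - 160*t^3 + 60*t^2 - 12*t + 1)
d^2M/dt^2 = -120/(128*t^7 - 448*t^6 + 672*t^5 - 560*t^4 + 280*t^3 - 84*t^2 + 14*t - 1)
d^3M/dt^3 = 1680/(256*t^8 - 1024*t^7 + 1792*t^6 - 1792*t^5 + 1120*t^4 - 448*t^3 + 112*t^2 - 16*t + 1)
d^4M/dt^4 = -26880/(512*t^9 - 2304*t^8 + 4608*t^7 - 5376*t^6 + 4032*t^5 - 2016*t^4 + 672*t^3 - 144*t^2 + 18*t - 1)
d^5M/dt^5 = 483840/(1024*t^10 - 5120*t^9 + 11520*t^8 - 15360*t^7 + 13440*t^6 - 8064*t^5 + 3360*t^4 - 960*t^3 + 180*t^2 - 20*t + 1)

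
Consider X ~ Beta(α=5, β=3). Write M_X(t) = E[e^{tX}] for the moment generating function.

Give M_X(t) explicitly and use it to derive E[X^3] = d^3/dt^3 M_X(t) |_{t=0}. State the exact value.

E[X^3] = d^3M/dt^3 |_{t=0} = 7/24

M_X(t) = ₁F₁(5; 8; t)
dM/dt = 5*₁F₁(6; 9; t)/8
d^2M/dt^2 = 5*₁F₁(7; 10; t)/12
d^3M/dt^3 = 7*₁F₁(8; 11; t)/24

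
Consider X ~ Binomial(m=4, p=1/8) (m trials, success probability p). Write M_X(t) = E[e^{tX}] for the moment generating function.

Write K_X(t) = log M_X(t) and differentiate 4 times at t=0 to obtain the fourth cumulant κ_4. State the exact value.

M_X(t) = (e^(t)/8 + 7/8)^4
K_X(t) = log M_X(t) = 4*log(e^(t)/8 + 7/8)
K^(4)(t) = (28*e^(3*t) - 784*e^(2*t) + 1372*e^(t))/(e^(4*t) + 28*e^(3*t) + 294*e^(2*t) + 1372*e^(t) + 2401)

κ_4 = K^(4)(0) = 77/512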